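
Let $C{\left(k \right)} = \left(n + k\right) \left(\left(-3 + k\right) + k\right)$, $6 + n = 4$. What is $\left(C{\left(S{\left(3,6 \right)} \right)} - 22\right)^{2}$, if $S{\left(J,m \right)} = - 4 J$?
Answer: $126736$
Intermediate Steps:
$n = -2$ ($n = -6 + 4 = -2$)
$C{\left(k \right)} = \left(-3 + 2 k\right) \left(-2 + k\right)$ ($C{\left(k \right)} = \left(-2 + k\right) \left(\left(-3 + k\right) + k\right) = \left(-2 + k\right) \left(-3 + 2 k\right) = \left(-3 + 2 k\right) \left(-2 + k\right)$)
$\left(C{\left(S{\left(3,6 \right)} \right)} - 22\right)^{2} = \left(\left(6 - 7 \left(\left(-4\right) 3\right) + 2 \left(\left(-4\right) 3\right)^{2}\right) - 22\right)^{2} = \left(\left(6 - -84 + 2 \left(-12\right)^{2}\right) - 22\right)^{2} = \left(\left(6 + 84 + 2 \cdot 144\right) - 22\right)^{2} = \left(\left(6 + 84 + 288\right) - 22\right)^{2} = \left(378 - 22\right)^{2} = 356^{2} = 126736$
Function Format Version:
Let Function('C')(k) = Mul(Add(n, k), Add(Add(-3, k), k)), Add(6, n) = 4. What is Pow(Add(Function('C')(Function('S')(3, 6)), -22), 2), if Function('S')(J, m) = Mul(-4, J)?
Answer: 126736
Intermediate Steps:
n = -2 (n = Add(-6, 4) = -2)
Function('C')(k) = Mul(Add(-3, Mul(2, k)), Add(-2, k)) (Function('C')(k) = Mul(Add(-2, k), Add(Add(-3, k), k)) = Mul(Add(-2, k), Add(-3, Mul(2, k))) = Mul(Add(-3, Mul(2, k)), Add(-2, k)))
Pow(Add(Function('C')(Function('S')(3, 6)), -22), 2) = Pow(Add(Add(6, Mul(-7, Mul(-4, 3)), Mul(2, Pow(Mul(-4, 3), 2))), -22), 2) = Pow(Add(Add(6, Mul(-7, -12), Mul(2, Pow(-12, 2))), -22), 2) = Pow(Add(Add(6, 84, Mul(2, 144)), -22), 2) = Pow(Add(Add(6, 84, 288), -22), 2) = Pow(Add(378, -22), 2) = Pow(356, 2) = 126736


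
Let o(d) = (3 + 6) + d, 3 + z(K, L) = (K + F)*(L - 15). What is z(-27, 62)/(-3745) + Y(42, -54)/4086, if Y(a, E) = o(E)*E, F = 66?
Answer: 18033/170023 ≈ 0.10606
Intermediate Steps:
z(K, L) = -3 + (-15 + L)*(66 + K) (z(K, L) = -3 + (K + 66)*(L - 15) = -3 + (66 + K)*(-15 + L) = -3 + (-15 + L)*(66 + K))
o(d) = 9 + d
Y(a, E) = E*(9 + E) (Y(a, E) = (9 + E)*E = E*(9 + E))
z(-27, 62)/(-3745) + Y(42, -54)/4086 = (-993 - 15*(-27) + 66*62 - 27*62)/(-3745) - 54*(9 - 54)/4086 = (-993 + 405 + 4092 - 1674)*(-1/3745) - 54*(-45)*(1/4086) = 1830*(-1/3745) + 2430*(1/4086) = -366/749 + 135/227 = 18033/170023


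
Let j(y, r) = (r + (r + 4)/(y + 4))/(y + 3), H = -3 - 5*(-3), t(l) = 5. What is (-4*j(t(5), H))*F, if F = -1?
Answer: 62/9 ≈ 6.8889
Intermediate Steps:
H = 12 (H = -3 + 15 = 12)
j(y, r) = (r + (4 + r)/(4 + y))/(3 + y)
(-4*j(t(5), H))*F = -4*(4 + 5*12 + 12*5)/(12 + 5² + 7*5)*(-1) = -4*(4 + 60 + 60)/(12 + 25 + 35)*(-1) = -4*124/72*(-1) = -124/18*(-1) = -4*31/18*(-1) = -62/9*(-1) = 62/9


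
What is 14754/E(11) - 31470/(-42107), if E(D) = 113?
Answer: 624802788/4758091 ≈ 131.31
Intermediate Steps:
14754/E(11) - 31470/(-42107) = 14754/113 - 31470/(-42107) = 14754*(1/113) - 31470*(-1/42107) = 14754/113 + 31470/42107 = 624802788/4758091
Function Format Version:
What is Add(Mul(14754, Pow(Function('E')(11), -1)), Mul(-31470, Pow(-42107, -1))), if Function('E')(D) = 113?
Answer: Rational(624802788, 4758091) ≈ 131.31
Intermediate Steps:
Add(Mul(14754, Pow(Function('E')(11), -1)), Mul(-31470, Pow(-42107, -1))) = Add(Mul(14754, Pow(113, -1)), Mul(-31470, Pow(-42107, -1))) = Add(Mul(14754, Rational(1, 113)), Mul(-31470, Rational(-1, 42107))) = Add(Rational(14754, 113), Rational(31470, 42107)) = Rational(624802788, 4758091)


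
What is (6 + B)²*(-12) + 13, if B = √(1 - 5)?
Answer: -371 - 288*I ≈ -371.0 - 288.0*I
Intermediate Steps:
B = 2*I (B = √(-4) = 2*I ≈ 2.0*I)
(6 + B)²*(-12) + 13 = (6 + 2*I)²*(-12) + 13 = -12*(6 + 2*I)² + 13 = 13 - 12*(6 + 2*I)²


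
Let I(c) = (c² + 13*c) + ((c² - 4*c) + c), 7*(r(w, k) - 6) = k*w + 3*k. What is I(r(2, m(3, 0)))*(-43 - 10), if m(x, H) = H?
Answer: -6996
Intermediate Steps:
r(w, k) = 6 + 3*k/7 + k*w/7 (r(w, k) = 6 + (k*w + 3*k)/7 = 6 + (3*k + k*w)/7 = 6 + (3*k/7 + k*w/7) = 6 + 3*k/7 + k*w/7)
I(c) = 2*c² + 10*c (I(c) = (c² + 13*c) + (c² - 3*c) = 2*c² + 10*c)
I(r(2, m(3, 0)))*(-43 - 10) = (2*(6 + (3/7)*0 + (⅐)*0*2)*(5 + (6 + (3/7)*0 + (⅐)*0*2)))*(-43 - 10) = (2*(6 + 0 + 0)*(5 + (6 + 0 + 0)))*(-53) = (2*6*(5 + 6))*(-53) = (2*6*11)*(-53) = 132*(-53) = -6996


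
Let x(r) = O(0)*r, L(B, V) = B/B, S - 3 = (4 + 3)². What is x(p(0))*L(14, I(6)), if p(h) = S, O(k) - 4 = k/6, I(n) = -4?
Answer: 208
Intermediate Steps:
S = 52 (S = 3 + (4 + 3)² = 3 + 7² = 3 + 49 = 52)
O(k) = 4 + k/6
L(B, V) = 1
p(h) = 52
x(r) = 4*r (x(r) = (4 + (⅙)*0)*r = (4 + 0)*r = 4*r)
x(p(0))*L(14, I(6)) = (4*52)*1 = 208*1 = 208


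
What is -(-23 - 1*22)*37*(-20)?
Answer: -33300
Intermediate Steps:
-(-23 - 1*22)*37*(-20) = -(-23 - 22)*37*(-20) = -(-45*37)*(-20) = -(-1665)*(-20) = -1*33300 = -33300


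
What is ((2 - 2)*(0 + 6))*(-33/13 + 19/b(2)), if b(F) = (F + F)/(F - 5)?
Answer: 0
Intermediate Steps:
b(F) = 2*F/(-5 + F) (b(F) = (2*F)/(-5 + F) = 2*F/(-5 + F))
((2 - 2)*(0 + 6))*(-33/13 + 19/b(2)) = ((2 - 2)*(0 + 6))*(-33/13 + 19/((2*2/(-5 + 2)))) = (0*6)*(-33*1/13 + 19/((2*2/(-3)))) = 0*(-33/13 + 19/((2*2*(-⅓)))) = 0*(-33/13 + 19/(-4/3)) = 0*(-33/13 + 19*(-¾)) = 0*(-33/13 - 57/4) = 0*(-873/52) = 0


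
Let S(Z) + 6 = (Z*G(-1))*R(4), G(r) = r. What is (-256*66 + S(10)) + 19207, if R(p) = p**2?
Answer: 2145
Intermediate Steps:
S(Z) = -6 - 16*Z (S(Z) = -6 + (Z*(-1))*4**2 = -6 - Z*16 = -6 - 16*Z)
(-256*66 + S(10)) + 19207 = (-256*66 + (-6 - 16*10)) + 19207 = (-16896 + (-6 - 160)) + 19207 = (-16896 - 166) + 19207 = -17062 + 19207 = 2145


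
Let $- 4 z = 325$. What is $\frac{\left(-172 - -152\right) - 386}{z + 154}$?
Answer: $- \frac{1624}{291} \approx -5.5808$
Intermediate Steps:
$z = - \frac{325}{4}$ ($z = \left(- \frac{1}{4}\right) 325 = - \frac{325}{4} \approx -81.25$)
$\frac{\left(-172 - -152\right) - 386}{z + 154} = \frac{\left(-172 - -152\right) - 386}{- \frac{325}{4} + 154} = \frac{\left(-172 + 152\right) - 386}{\frac{291}{4}} = \left(-20 - 386\right) \frac{4}{291} = \left(-406\right) \frac{4}{291} = - \frac{1624}{291}$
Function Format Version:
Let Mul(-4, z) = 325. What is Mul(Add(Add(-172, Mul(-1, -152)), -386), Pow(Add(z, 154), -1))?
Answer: Rational(-1624, 291) ≈ -5.5808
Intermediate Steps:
z = Rational(-325, 4) (z = Mul(Rational(-1, 4), 325) = Rational(-325, 4) ≈ -81.250)
Mul(Add(Add(-172, Mul(-1, -152)), -386), Pow(Add(z, 154), -1)) = Mul(Add(Add(-172, Mul(-1, -152)), -386), Pow(Add(Rational(-325, 4), 154), -1)) = Mul(Add(Add(-172, 152), -386), Pow(Rational(291, 4), -1)) = Mul(Add(-20, -386), Rational(4, 291)) = Mul(-406, Rational(4, 291)) = Rational(-1624, 291)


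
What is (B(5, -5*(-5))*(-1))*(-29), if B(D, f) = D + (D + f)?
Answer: 1015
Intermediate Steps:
B(D, f) = f + 2*D
(B(5, -5*(-5))*(-1))*(-29) = ((-5*(-5) + 2*5)*(-1))*(-29) = ((25 + 10)*(-1))*(-29) = (35*(-1))*(-29) = -35*(-29) = 1015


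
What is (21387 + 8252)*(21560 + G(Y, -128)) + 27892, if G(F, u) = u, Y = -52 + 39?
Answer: 635250940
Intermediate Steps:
Y = -13
(21387 + 8252)*(21560 + G(Y, -128)) + 27892 = (21387 + 8252)*(21560 - 128) + 27892 = 29639*21432 + 27892 = 635223048 + 27892 = 635250940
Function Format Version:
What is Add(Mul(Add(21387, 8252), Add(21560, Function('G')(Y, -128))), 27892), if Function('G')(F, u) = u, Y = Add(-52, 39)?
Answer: 635250940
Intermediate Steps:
Y = -13
Add(Mul(Add(21387, 8252), Add(21560, Function('G')(Y, -128))), 27892) = Add(Mul(Add(21387, 8252), Add(21560, -128)), 27892) = Add(Mul(29639, 21432), 27892) = Add(635223048, 27892) = 635250940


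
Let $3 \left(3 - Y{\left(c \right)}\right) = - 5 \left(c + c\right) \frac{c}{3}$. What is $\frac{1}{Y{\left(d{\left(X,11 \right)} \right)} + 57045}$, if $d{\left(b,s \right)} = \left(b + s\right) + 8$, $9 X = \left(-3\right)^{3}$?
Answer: $\frac{9}{515992} \approx 1.7442 \cdot 10^{-5}$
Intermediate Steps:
$X = -3$ ($X = \frac{\left(-3\right)^{3}}{9} = \frac{1}{9} \left(-27\right) = -3$)
$d{\left(b,s \right)} = 8 + b + s$
$Y{\left(c \right)} = 3 + \frac{10 c^{2}}{9}$ ($Y{\left(c \right)} = 3 - \frac{- 5 \left(c + c\right) \frac{c}{3}}{3} = 3 - \frac{- 5 \cdot 2 c c \frac{1}{3}}{3} = 3 - \frac{- 10 c \frac{c}{3}}{3} = 3 - \frac{\left(- \frac{10}{3}\right) c^{2}}{3} = 3 + \frac{10 c^{2}}{9}$)
$\frac{1}{Y{\left(d{\left(X,11 \right)} \right)} + 57045} = \frac{1}{\left(3 + \frac{10 \left(8 - 3 + 11\right)^{2}}{9}\right) + 57045} = \frac{1}{\left(3 + \frac{10 \cdot 16^{2}}{9}\right) + 57045} = \frac{1}{\left(3 + \frac{10}{9} \cdot 256\right) + 57045} = \frac{1}{\left(3 + \frac{2560}{9}\right) + 57045} = \frac{1}{\frac{2587}{9} + 57045} = \frac{1}{\frac{515992}{9}} = \frac{9}{515992}$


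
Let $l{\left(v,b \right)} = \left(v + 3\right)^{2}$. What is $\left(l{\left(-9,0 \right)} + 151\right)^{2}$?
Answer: $34969$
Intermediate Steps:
$l{\left(v,b \right)} = \left(3 + v\right)^{2}$
$\left(l{\left(-9,0 \right)} + 151\right)^{2} = \left(\left(3 - 9\right)^{2} + 151\right)^{2} = \left(\left(-6\right)^{2} + 151\right)^{2} = \left(36 + 151\right)^{2} = 187^{2} = 34969$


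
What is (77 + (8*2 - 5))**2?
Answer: 7744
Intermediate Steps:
(77 + (8*2 - 5))**2 = (77 + (16 - 5))**2 = (77 + 11)**2 = 88**2 = 7744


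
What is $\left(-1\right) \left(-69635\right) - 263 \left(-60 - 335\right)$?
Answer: $173520$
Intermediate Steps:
$\left(-1\right) \left(-69635\right) - 263 \left(-60 - 335\right) = 69635 - 263 \left(-395\right) = 69635 - -103885 = 69635 + 103885 = 173520$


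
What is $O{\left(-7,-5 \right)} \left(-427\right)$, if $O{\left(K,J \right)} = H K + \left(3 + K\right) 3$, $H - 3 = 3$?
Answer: $23058$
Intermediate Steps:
$H = 6$ ($H = 3 + 3 = 6$)
$O{\left(K,J \right)} = 9 + 9 K$ ($O{\left(K,J \right)} = 6 K + \left(3 + K\right) 3 = 6 K + \left(9 + 3 K\right) = 9 + 9 K$)
$O{\left(-7,-5 \right)} \left(-427\right) = \left(9 + 9 \left(-7\right)\right) \left(-427\right) = \left(9 - 63\right) \left(-427\right) = \left(-54\right) \left(-427\right) = 23058$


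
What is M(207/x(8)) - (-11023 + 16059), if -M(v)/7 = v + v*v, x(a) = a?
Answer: -633839/64 ≈ -9903.7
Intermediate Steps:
M(v) = -7*v - 7*v² (M(v) = -7*(v + v*v) = -7*(v + v²) = -7*v - 7*v²)
M(207/x(8)) - (-11023 + 16059) = -7*207/8*(1 + 207/8) - (-11023 + 16059) = -7*207*(⅛)*(1 + 207*(⅛)) - 1*5036 = -7*207/8*(1 + 207/8) - 5036 = -7*207/8*215/8 - 5036 = -311535/64 - 5036 = -633839/64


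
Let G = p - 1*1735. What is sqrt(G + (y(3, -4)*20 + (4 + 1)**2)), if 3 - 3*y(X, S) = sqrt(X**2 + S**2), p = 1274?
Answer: 2*I*sqrt(1011)/3 ≈ 21.197*I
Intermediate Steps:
G = -461 (G = 1274 - 1*1735 = 1274 - 1735 = -461)
y(X, S) = 1 - sqrt(S**2 + X**2)/3 (y(X, S) = 1 - sqrt(X**2 + S**2)/3 = 1 - sqrt(S**2 + X**2)/3)
sqrt(G + (y(3, -4)*20 + (4 + 1)**2)) = sqrt(-461 + ((1 - sqrt((-4)**2 + 3**2)/3)*20 + (4 + 1)**2)) = sqrt(-461 + ((1 - sqrt(16 + 9)/3)*20 + 5**2)) = sqrt(-461 + ((1 - sqrt(25)/3)*20 + 25)) = sqrt(-461 + ((1 - 1/3*5)*20 + 25)) = sqrt(-461 + ((1 - 5/3)*20 + 25)) = sqrt(-461 + (-2/3*20 + 25)) = sqrt(-461 + (-40/3 + 25)) = sqrt(-461 + 35/3) = sqrt(-1348/3) = 2*I*sqrt(1011)/3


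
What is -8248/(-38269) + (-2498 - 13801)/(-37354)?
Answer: 931842223/1429500226 ≈ 0.65187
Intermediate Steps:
-8248/(-38269) + (-2498 - 13801)/(-37354) = -8248*(-1/38269) - 16299*(-1/37354) = 8248/38269 + 16299/37354 = 931842223/1429500226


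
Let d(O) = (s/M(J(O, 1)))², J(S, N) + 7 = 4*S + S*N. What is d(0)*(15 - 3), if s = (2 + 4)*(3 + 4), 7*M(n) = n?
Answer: 21168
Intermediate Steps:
J(S, N) = -7 + 4*S + N*S (J(S, N) = -7 + (4*S + S*N) = -7 + (4*S + N*S) = -7 + 4*S + N*S)
M(n) = n/7
s = 42 (s = 6*7 = 42)
d(O) = 1764/(-1 + 5*O/7)² (d(O) = (42/(((-7 + 4*O + 1*O)/7)))² = (42/(((-7 + 4*O + O)/7)))² = (42/(((-7 + 5*O)/7)))² = (42/(-1 + 5*O/7))² = 1764/(-1 + 5*O/7)²)
d(0)*(15 - 3) = (86436/(-7 + 5*0)²)*(15 - 3) = (86436/(-7 + 0)²)*12 = (86436/(-7)²)*12 = (86436*(1/49))*12 = 1764*12 = 21168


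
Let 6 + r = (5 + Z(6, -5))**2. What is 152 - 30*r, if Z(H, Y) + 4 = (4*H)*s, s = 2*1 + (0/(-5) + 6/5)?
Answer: -906266/5 ≈ -1.8125e+5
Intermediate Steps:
s = 16/5 (s = 2 + (0*(-1/5) + 6*(1/5)) = 2 + (0 + 6/5) = 2 + 6/5 = 16/5 ≈ 3.2000)
Z(H, Y) = -4 + 64*H/5 (Z(H, Y) = -4 + (4*H)*(16/5) = -4 + 64*H/5)
r = 151171/25 (r = -6 + (5 + (-4 + (64/5)*6))**2 = -6 + (5 + (-4 + 384/5))**2 = -6 + (5 + 364/5)**2 = -6 + (389/5)**2 = -6 + 151321/25 = 151171/25 ≈ 6046.8)
152 - 30*r = 152 - 30*151171/25 = 152 - 907026/5 = -906266/5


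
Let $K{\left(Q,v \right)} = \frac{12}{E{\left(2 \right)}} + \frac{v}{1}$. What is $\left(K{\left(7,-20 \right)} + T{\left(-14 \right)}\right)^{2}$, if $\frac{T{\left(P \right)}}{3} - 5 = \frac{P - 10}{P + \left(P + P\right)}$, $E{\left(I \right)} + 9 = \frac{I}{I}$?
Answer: $\frac{4489}{196} \approx 22.903$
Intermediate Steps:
$E{\left(I \right)} = -8$ ($E{\left(I \right)} = -9 + \frac{I}{I} = -9 + 1 = -8$)
$K{\left(Q,v \right)} = - \frac{3}{2} + v$ ($K{\left(Q,v \right)} = \frac{12}{-8} + \frac{v}{1} = 12 \left(- \frac{1}{8}\right) + v 1 = - \frac{3}{2} + v$)
$T{\left(P \right)} = 15 + \frac{-10 + P}{P}$ ($T{\left(P \right)} = 15 + 3 \frac{P - 10}{P + \left(P + P\right)} = 15 + 3 \frac{-10 + P}{P + 2 P} = 15 + 3 \frac{-10 + P}{3 P} = 15 + \frac{-10 + P}{P}$)
$\left(K{\left(7,-20 \right)} + T{\left(-14 \right)}\right)^{2} = \left(\left(- \frac{3}{2} - 20\right) + \left(16 - \frac{10}{-14}\right)\right)^{2} = \left(- \frac{43}{2} + \left(16 - - \frac{5}{7}\right)\right)^{2} = \left(- \frac{43}{2} + \left(16 + \frac{5}{7}\right)\right)^{2} = \left(- \frac{43}{2} + \frac{117}{7}\right)^{2} = \left(- \frac{67}{14}\right)^{2} = \frac{4489}{196}$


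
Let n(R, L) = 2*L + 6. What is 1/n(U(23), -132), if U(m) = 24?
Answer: -1/258 ≈ -0.0038760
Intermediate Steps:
n(R, L) = 6 + 2*L
1/n(U(23), -132) = 1/(6 + 2*(-132)) = 1/(6 - 264) = 1/(-258) = -1/258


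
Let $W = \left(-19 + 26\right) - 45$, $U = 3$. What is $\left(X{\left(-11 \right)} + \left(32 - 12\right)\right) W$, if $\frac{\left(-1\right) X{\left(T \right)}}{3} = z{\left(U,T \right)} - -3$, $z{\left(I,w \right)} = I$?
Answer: $-76$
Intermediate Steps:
$X{\left(T \right)} = -18$ ($X{\left(T \right)} = - 3 \left(3 - -3\right) = - 3 \left(3 + 3\right) = \left(-3\right) 6 = -18$)
$W = -38$ ($W = 7 - 45 = -38$)
$\left(X{\left(-11 \right)} + \left(32 - 12\right)\right) W = \left(-18 + \left(32 - 12\right)\right) \left(-38\right) = \left(-18 + 20\right) \left(-38\right) = 2 \left(-38\right) = -76$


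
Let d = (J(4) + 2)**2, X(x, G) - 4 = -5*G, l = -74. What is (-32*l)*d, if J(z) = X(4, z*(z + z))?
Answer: 56159488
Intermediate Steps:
X(x, G) = 4 - 5*G
J(z) = 4 - 10*z**2 (J(z) = 4 - 5*z*(z + z) = 4 - 5*z*2*z = 4 - 10*z**2)
d = 23716 (d = ((4 - 10*4**2) + 2)**2 = ((4 - 10*16) + 2)**2 = ((4 - 160) + 2)**2 = (-156 + 2)**2 = (-154)**2 = 23716)
(-32*l)*d = -32*(-74)*23716 = 2368*23716 = 56159488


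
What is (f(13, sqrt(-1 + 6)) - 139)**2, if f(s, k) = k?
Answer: (139 - sqrt(5))**2 ≈ 18704.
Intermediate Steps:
(f(13, sqrt(-1 + 6)) - 139)**2 = (sqrt(-1 + 6) - 139)**2 = (sqrt(5) - 139)**2 = (-139 + sqrt(5))**2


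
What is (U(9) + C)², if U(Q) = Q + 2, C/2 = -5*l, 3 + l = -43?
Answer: 221841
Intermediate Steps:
l = -46 (l = -3 - 43 = -46)
C = 460 (C = 2*(-5*(-46)) = 2*230 = 460)
U(Q) = 2 + Q
(U(9) + C)² = ((2 + 9) + 460)² = (11 + 460)² = 471² = 221841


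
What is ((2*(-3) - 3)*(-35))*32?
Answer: 10080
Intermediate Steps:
((2*(-3) - 3)*(-35))*32 = ((-6 - 3)*(-35))*32 = -9*(-35)*32 = 315*32 = 10080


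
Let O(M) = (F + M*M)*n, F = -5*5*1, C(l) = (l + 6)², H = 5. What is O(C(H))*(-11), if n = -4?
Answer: 643104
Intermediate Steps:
C(l) = (6 + l)²
F = -25 (F = -25*1 = -25)
O(M) = 100 - 4*M² (O(M) = (-25 + M*M)*(-4) = (-25 + M²)*(-4) = 100 - 4*M²)
O(C(H))*(-11) = (100 - 4*(6 + 5)⁴)*(-11) = (100 - 4*(11²)²)*(-11) = (100 - 4*121²)*(-11) = (100 - 4*14641)*(-11) = (100 - 58564)*(-11) = -58464*(-11) = 643104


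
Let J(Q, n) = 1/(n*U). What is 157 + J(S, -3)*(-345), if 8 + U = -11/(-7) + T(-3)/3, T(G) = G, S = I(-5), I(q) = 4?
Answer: 7359/52 ≈ 141.52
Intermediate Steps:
S = 4
U = -52/7 (U = -8 + (-11/(-7) - 3/3) = -8 + (-11*(-⅐) - 3*⅓) = -8 + (11/7 - 1) = -8 + 4/7 = -52/7 ≈ -7.4286)
J(Q, n) = -7/(52*n) (J(Q, n) = 1/(n*(-52/7)) = -7/52/n = -7/(52*n))
157 + J(S, -3)*(-345) = 157 - 7/52/(-3)*(-345) = 157 - 7/52*(-⅓)*(-345) = 157 + (7/156)*(-345) = 157 - 805/52 = 7359/52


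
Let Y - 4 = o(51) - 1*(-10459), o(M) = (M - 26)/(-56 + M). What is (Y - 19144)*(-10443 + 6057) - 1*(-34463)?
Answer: 38131259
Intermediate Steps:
o(M) = (-26 + M)/(-56 + M)
Y = 10458 (Y = 4 + ((-26 + 51)/(-56 + 51) - 1*(-10459)) = 4 + (25/(-5) + 10459) = 4 + (-1/5*25 + 10459) = 4 + (-5 + 10459) = 4 + 10454 = 10458)
(Y - 19144)*(-10443 + 6057) - 1*(-34463) = (10458 - 19144)*(-10443 + 6057) - 1*(-34463) = -8686*(-4386) + 34463 = 38096796 + 34463 = 38131259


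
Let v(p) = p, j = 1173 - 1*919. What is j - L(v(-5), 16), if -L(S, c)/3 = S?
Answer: 239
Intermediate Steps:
j = 254 (j = 1173 - 919 = 254)
L(S, c) = -3*S
j - L(v(-5), 16) = 254 - (-3)*(-5) = 254 - 1*15 = 254 - 15 = 239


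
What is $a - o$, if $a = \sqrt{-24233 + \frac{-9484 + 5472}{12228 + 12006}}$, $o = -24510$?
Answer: $24510 + \frac{i \sqrt{3557954296239}}{12117} \approx 24510.0 + 155.67 i$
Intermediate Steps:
$a = \frac{i \sqrt{3557954296239}}{12117}$ ($a = \sqrt{-24233 - \frac{4012}{24234}} = \sqrt{-24233 - \frac{2006}{12117}} = \sqrt{- \frac{293633267}{12117}} = \frac{i \sqrt{3557954296239}}{12117} \approx 155.67 i$)
$a - o = \frac{i \sqrt{3557954296239}}{12117} - -24510 = \frac{i \sqrt{3557954296239}}{12117} + 24510 = 24510 + \frac{i \sqrt{3557954296239}}{12117}$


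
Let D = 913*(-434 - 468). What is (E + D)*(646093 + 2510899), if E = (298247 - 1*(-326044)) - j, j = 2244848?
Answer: -7715950478336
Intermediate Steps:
E = -1620557 (E = (298247 - 1*(-326044)) - 1*2244848 = (298247 + 326044) - 2244848 = 624291 - 2244848 = -1620557)
D = -823526 (D = 913*(-902) = -823526)
(E + D)*(646093 + 2510899) = (-1620557 - 823526)*(646093 + 2510899) = -2444083*3156992 = -7715950478336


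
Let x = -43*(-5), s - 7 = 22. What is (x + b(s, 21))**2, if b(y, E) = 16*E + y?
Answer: 336400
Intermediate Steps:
s = 29 (s = 7 + 22 = 29)
b(y, E) = y + 16*E
x = 215
(x + b(s, 21))**2 = (215 + (29 + 16*21))**2 = (215 + (29 + 336))**2 = (215 + 365)**2 = 580**2 = 336400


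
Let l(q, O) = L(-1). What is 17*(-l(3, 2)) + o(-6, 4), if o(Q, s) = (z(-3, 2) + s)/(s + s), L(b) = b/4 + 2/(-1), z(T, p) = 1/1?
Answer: 311/8 ≈ 38.875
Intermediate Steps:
z(T, p) = 1
L(b) = -2 + b/4 (L(b) = b*(¼) + 2*(-1) = b/4 - 2 = -2 + b/4)
o(Q, s) = (1 + s)/(2*s) (o(Q, s) = (1 + s)/(s + s) = (1 + s)/((2*s)) = (1 + s)*(1/(2*s)) = (1 + s)/(2*s))
l(q, O) = -9/4 (l(q, O) = -2 + (¼)*(-1) = -2 - ¼ = -9/4)
17*(-l(3, 2)) + o(-6, 4) = 17*(-1*(-9/4)) + (½)*(1 + 4)/4 = 17*(9/4) + (½)*(¼)*5 = 153/4 + 5/8 = 311/8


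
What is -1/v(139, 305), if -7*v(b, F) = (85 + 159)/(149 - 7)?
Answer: 497/122 ≈ 4.0738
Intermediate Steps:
v(b, F) = -122/497 (v(b, F) = -(85 + 159)/(7*(149 - 7)) = -244/(7*142) = -1/7*122/71 = -122/497)
-1/v(139, 305) = -1/(-122/497) = -1*(-497/122) = 497/122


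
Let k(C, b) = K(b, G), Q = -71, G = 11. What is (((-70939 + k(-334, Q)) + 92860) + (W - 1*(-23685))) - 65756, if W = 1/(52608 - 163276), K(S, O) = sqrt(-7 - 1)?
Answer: -2229960201/110668 + 2*I*sqrt(2) ≈ -20150.0 + 2.8284*I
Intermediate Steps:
K(S, O) = 2*I*sqrt(2) (K(S, O) = sqrt(-8) = 2*I*sqrt(2))
k(C, b) = 2*I*sqrt(2)
W = -1/110668 (W = 1/(-110668) = -1/110668 ≈ -9.0360e-6)
(((-70939 + k(-334, Q)) + 92860) + (W - 1*(-23685))) - 65756 = (((-70939 + 2*I*sqrt(2)) + 92860) + (-1/110668 - 1*(-23685))) - 65756 = ((21921 + 2*I*sqrt(2)) + (-1/110668 + 23685)) - 65756 = ((21921 + 2*I*sqrt(2)) + 2621171579/110668) - 65756 = (5047124807/110668 + 2*I*sqrt(2)) - 65756 = -2229960201/110668 + 2*I*sqrt(2)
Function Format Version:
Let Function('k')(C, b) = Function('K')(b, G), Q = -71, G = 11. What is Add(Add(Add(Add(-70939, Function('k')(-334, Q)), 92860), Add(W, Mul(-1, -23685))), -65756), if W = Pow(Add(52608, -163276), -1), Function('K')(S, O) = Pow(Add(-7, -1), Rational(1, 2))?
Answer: Add(Rational(-2229960201, 110668), Mul(2, I, Pow(2, Rational(1, 2)))) ≈ Add(-20150., Mul(2.8284, I))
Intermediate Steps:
Function('K')(S, O) = Mul(2, I, Pow(2, Rational(1, 2))) (Function('K')(S, O) = Pow(-8, Rational(1, 2)) = Mul(2, I, Pow(2, Rational(1, 2))))
Function('k')(C, b) = Mul(2, I, Pow(2, Rational(1, 2)))
W = Rational(-1, 110668) (W = Pow(-110668, -1) = Rational(-1, 110668) ≈ -9.0360e-6)
Add(Add(Add(Add(-70939, Function('k')(-334, Q)), 92860), Add(W, Mul(-1, -23685))), -65756) = Add(Add(Add(Add(-70939, Mul(2, I, Pow(2, Rational(1, 2)))), 92860), Add(Rational(-1, 110668), Mul(-1, -23685))), -65756) = Add(Add(Add(21921, Mul(2, I, Pow(2, Rational(1, 2)))), Add(Rational(-1, 110668), 23685)), -65756) = Add(Add(Add(21921, Mul(2, I, Pow(2, Rational(1, 2)))), Rational(2621171579, 110668)), -65756) = Add(Add(Rational(5047124807, 110668), Mul(2, I, Pow(2, Rational(1, 2)))), -65756) = Add(Rational(-2229960201, 110668), Mul(2, I, Pow(2, Rational(1, 2))))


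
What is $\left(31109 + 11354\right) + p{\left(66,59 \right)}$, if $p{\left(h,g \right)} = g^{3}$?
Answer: $247842$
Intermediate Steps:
$\left(31109 + 11354\right) + p{\left(66,59 \right)} = \left(31109 + 11354\right) + 59^{3} = 42463 + 205379 = 247842$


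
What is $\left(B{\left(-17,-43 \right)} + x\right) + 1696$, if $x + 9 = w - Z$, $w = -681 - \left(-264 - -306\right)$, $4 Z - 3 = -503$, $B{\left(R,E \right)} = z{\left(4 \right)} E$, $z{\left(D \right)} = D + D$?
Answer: $745$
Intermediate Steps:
$z{\left(D \right)} = 2 D$
$B{\left(R,E \right)} = 8 E$ ($B{\left(R,E \right)} = 2 \cdot 4 E = 8 E$)
$Z = -125$ ($Z = \frac{3}{4} + \frac{1}{4} \left(-503\right) = \frac{3}{4} - \frac{503}{4} = -125$)
$w = -723$ ($w = -681 - \left(-264 + 306\right) = -681 - 42 = -723$)
$x = -607$ ($x = -9 - 598 = -607$)
$\left(B{\left(-17,-43 \right)} + x\right) + 1696 = \left(8 \left(-43\right) - 607\right) + 1696 = \left(-344 - 607\right) + 1696 = -951 + 1696 = 745$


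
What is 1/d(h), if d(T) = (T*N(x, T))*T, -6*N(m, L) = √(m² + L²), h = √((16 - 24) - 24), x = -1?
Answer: -3*I*√31/496 ≈ -0.033676*I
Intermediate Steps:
h = 4*I*√2 (h = √(-8 - 24) = √(-32) = 4*I*√2 ≈ 5.6569*I)
N(m, L) = -√(L² + m²)/6 (N(m, L) = -√(m² + L²)/6 = -√(L² + m²)/6)
d(T) = -T²*√(1 + T²)/6 (d(T) = (T*(-√(T² + (-1)²)/6))*T = (T*(-√(T² + 1)/6))*T = (T*(-√(1 + T²)/6))*T = (-T*√(1 + T²)/6)*T = -T²*√(1 + T²)/6)
1/d(h) = 1/(-(4*I*√2)²*√(1 + (4*I*√2)²)/6) = 1/(-⅙*(-32)*√(1 - 32)) = 1/(-⅙*(-32)*√(-31)) = 1/(-⅙*(-32)*I*√31) = 1/(16*I*√31/3) = -3*I*√31/496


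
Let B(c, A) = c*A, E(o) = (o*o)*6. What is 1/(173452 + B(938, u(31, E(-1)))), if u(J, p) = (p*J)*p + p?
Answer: 1/1225888 ≈ 8.1573e-7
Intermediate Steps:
E(o) = 6*o**2 (E(o) = o**2*6 = 6*o**2)
u(J, p) = p + J*p**2 (u(J, p) = (J*p)*p + p = J*p**2 + p = p + J*p**2)
B(c, A) = A*c
1/(173452 + B(938, u(31, E(-1)))) = 1/(173452 + ((6*(-1)**2)*(1 + 31*(6*(-1)**2)))*938) = 1/(173452 + ((6*1)*(1 + 31*(6*1)))*938) = 1/(173452 + (6*(1 + 31*6))*938) = 1/(173452 + (6*(1 + 186))*938) = 1/(173452 + (6*187)*938) = 1/(173452 + 1122*938) = 1/(173452 + 1052436) = 1/1225888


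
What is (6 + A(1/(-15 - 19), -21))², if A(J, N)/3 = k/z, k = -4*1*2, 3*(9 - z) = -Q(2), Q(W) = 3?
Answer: 324/25 ≈ 12.960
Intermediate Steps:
z = 10 (z = 9 - (-1)*3/3 = 9 - ⅓*(-3) = 9 + 1 = 10)
k = -8 (k = -4*2 = -8)
A(J, N) = -12/5 (A(J, N) = 3*(-8/10) = 3*(-8*⅒) = 3*(-⅘) = -12/5)
(6 + A(1/(-15 - 19), -21))² = (6 - 12/5)² = (18/5)² = 324/25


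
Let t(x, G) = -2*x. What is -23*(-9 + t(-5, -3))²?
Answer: -23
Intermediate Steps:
-23*(-9 + t(-5, -3))² = -23*(-9 - 2*(-5))² = -23*(-9 + 10)² = -23*1² = -23*1 = -23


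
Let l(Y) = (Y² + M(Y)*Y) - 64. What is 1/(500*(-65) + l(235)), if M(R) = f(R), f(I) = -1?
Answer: 1/22426 ≈ 4.4591e-5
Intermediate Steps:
M(R) = -1
l(Y) = -64 + Y² - Y (l(Y) = (Y² - Y) - 64 = -64 + Y² - Y)
1/(500*(-65) + l(235)) = 1/(500*(-65) + (-64 + 235² - 1*235)) = 1/(-32500 + (-64 + 55225 - 235)) = 1/(-32500 + 54926) = 1/22426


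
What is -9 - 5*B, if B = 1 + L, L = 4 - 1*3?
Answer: -19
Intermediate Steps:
L = 1 (L = 4 - 3 = 1)
B = 2 (B = 1 + 1 = 2)
-9 - 5*B = -9 - 5*2 = -9 - 10 = -19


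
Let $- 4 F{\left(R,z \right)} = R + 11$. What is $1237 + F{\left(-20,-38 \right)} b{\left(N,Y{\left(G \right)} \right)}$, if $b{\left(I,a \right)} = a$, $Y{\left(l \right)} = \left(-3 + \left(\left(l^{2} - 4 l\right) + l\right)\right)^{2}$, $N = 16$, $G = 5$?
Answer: $\frac{5389}{4} \approx 1347.3$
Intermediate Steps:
$F{\left(R,z \right)} = - \frac{11}{4} - \frac{R}{4}$ ($F{\left(R,z \right)} = - \frac{R + 11}{4} = - \frac{11 + R}{4} = - \frac{11}{4} - \frac{R}{4}$)
$Y{\left(l \right)} = \left(-3 + l^{2} - 3 l\right)^{2}$ ($Y{\left(l \right)} = \left(-3 + \left(l^{2} - 3 l\right)\right)^{2} = \left(-3 + l^{2} - 3 l\right)^{2}$)
$1237 + F{\left(-20,-38 \right)} b{\left(N,Y{\left(G \right)} \right)} = 1237 + \left(- \frac{11}{4} - -5\right) \left(3 - 5^{2} + 3 \cdot 5\right)^{2} = 1237 + \left(- \frac{11}{4} + 5\right) \left(3 - 25 + 15\right)^{2} = 1237 + \frac{9 \left(3 - 25 + 15\right)^{2}}{4} = 1237 + \frac{9 \left(-7\right)^{2}}{4} = 1237 + \frac{9}{4} \cdot 49 = 1237 + \frac{441}{4} = \frac{5389}{4}$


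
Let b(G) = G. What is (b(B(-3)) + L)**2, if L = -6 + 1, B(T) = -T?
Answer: 4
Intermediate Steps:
L = -5
(b(B(-3)) + L)**2 = (-1*(-3) - 5)**2 = (3 - 5)**2 = (-2)**2 = 4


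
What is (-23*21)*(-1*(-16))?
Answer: -7728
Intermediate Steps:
(-23*21)*(-1*(-16)) = -483*16 = -7728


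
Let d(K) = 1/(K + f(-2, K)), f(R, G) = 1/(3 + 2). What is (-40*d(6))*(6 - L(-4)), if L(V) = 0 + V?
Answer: -2000/31 ≈ -64.516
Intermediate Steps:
L(V) = V
f(R, G) = ⅕ (f(R, G) = 1/5 = ⅕)
d(K) = 1/(⅕ + K) (d(K) = 1/(K + ⅕) = 1/(⅕ + K))
(-40*d(6))*(6 - L(-4)) = (-200/(1 + 5*6))*(6 - 1*(-4)) = (-200/(1 + 30))*(6 + 4) = -200/31*10 = -2000/31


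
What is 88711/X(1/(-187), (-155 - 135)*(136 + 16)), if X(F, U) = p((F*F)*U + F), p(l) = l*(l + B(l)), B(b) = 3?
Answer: -108478557381271/2684350880 ≈ -40411.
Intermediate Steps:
p(l) = l*(3 + l) (p(l) = l*(l + 3) = l*(3 + l))
X(F, U) = (F + U*F²)*(3 + F + U*F²) (X(F, U) = ((F*F)*U + F)*(3 + ((F*F)*U + F)) = (F²*U + F)*(3 + (F²*U + F)) = (U*F² + F)*(3 + (U*F² + F)) = (F + U*F²)*(3 + (F + U*F²)) = (F + U*F²)*(3 + F + U*F²))
88711/X(1/(-187), (-155 - 135)*(136 + 16)) = 88711/(((1 + ((-155 - 135)*(136 + 16))/(-187))*(3 + (1 + ((-155 - 135)*(136 + 16))/(-187))/(-187))/(-187))) = 88711/((-(1 - (-290)*152/187)*(3 - (1 - (-290)*152/187)/187)/187)) = 88711/((-(1 - 1/187*(-44080))*(3 - (1 - 1/187*(-44080))/187)/187)) = 88711/((-(1 + 44080/187)*(3 - (1 + 44080/187)/187)/187)) = 88711/((-1/187*44267/187*(3 - 1/187*44267/187))) = 88711/((-1/187*44267/187*(3 - 44267/34969))) = 88711/((-1/187*44267/187*60640/34969)) = 88711/(-2684350880/1222830961) = 88711*(-1222830961/2684350880) = -108478557381271/2684350880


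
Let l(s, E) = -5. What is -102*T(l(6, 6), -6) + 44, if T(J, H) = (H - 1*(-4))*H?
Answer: -1180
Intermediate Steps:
T(J, H) = H*(4 + H) (T(J, H) = (H + 4)*H = (4 + H)*H = H*(4 + H))
-102*T(l(6, 6), -6) + 44 = -(-612)*(4 - 6) + 44 = -(-612)*(-2) + 44 = -102*12 + 44 = -1224 + 44 = -1180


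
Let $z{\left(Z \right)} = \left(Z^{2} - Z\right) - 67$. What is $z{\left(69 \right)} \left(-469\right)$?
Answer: $-2169125$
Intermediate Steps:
$z{\left(Z \right)} = -67 + Z^{2} - Z$
$z{\left(69 \right)} \left(-469\right) = \left(-67 + 69^{2} - 69\right) \left(-469\right) = \left(-67 + 4761 - 69\right) \left(-469\right) = 4625 \left(-469\right) = -2169125$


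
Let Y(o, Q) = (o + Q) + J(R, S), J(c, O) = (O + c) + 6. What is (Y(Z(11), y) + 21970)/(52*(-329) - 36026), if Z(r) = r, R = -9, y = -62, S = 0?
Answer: -10958/26567 ≈ -0.41247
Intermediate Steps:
J(c, O) = 6 + O + c
Y(o, Q) = -3 + Q + o (Y(o, Q) = (o + Q) + (6 + 0 - 9) = (Q + o) - 3 = -3 + Q + o)
(Y(Z(11), y) + 21970)/(52*(-329) - 36026) = ((-3 - 62 + 11) + 21970)/(52*(-329) - 36026) = (-54 + 21970)/(-17108 - 36026) = 21916/(-53134) = 21916*(-1/53134) = -10958/26567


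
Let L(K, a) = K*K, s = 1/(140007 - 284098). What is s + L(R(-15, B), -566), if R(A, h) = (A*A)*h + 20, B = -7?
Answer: 348415640274/144091 ≈ 2.4180e+6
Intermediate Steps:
R(A, h) = 20 + h*A**2 (R(A, h) = A**2*h + 20 = h*A**2 + 20 = 20 + h*A**2)
s = -1/144091 (s = 1/(-144091) = -1/144091 ≈ -6.9401e-6)
L(K, a) = K**2
s + L(R(-15, B), -566) = -1/144091 + (20 - 7*(-15)**2)**2 = -1/144091 + (20 - 7*225)**2 = -1/144091 + (20 - 1575)**2 = -1/144091 + (-1555)**2 = -1/144091 + 2418025 = 348415640274/144091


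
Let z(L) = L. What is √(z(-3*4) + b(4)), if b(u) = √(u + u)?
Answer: √(-12 + 2*√2) ≈ 3.0285*I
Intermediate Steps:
b(u) = √2*√u (b(u) = √(2*u) = √2*√u)
√(z(-3*4) + b(4)) = √(-3*4 + √2*√4) = √(-12 + √2*2) = √(-12 + 2*√2)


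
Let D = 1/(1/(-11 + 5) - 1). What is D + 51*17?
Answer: 6063/7 ≈ 866.14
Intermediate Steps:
D = -6/7 (D = 1/(1/(-6) - 1) = 1/(-⅙ - 1) = 1/(-7/6) = -6/7 ≈ -0.85714)
D + 51*17 = -6/7 + 51*17 = -6/7 + 867 = 6063/7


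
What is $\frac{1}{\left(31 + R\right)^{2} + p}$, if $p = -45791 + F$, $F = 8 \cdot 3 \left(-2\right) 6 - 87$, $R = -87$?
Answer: $- \frac{1}{43030} \approx -2.324 \cdot 10^{-5}$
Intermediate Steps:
$F = -375$ ($F = 8 \left(\left(-6\right) 6\right) - 87 = 8 \left(-36\right) - 87 = -288 - 87 = -375$)
$p = -46166$ ($p = -45791 - 375 = -46166$)
$\frac{1}{\left(31 + R\right)^{2} + p} = \frac{1}{\left(31 - 87\right)^{2} - 46166} = \frac{1}{\left(-56\right)^{2} - 46166} = \frac{1}{3136 - 46166} = \frac{1}{-43030} = - \frac{1}{43030}$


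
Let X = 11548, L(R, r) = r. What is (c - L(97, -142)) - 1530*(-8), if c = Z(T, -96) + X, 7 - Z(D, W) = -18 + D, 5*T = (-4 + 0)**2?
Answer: 119759/5 ≈ 23952.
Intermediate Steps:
T = 16/5 (T = (-4 + 0)**2/5 = (1/5)*(-4)**2 = (1/5)*16 = 16/5 ≈ 3.2000)
Z(D, W) = 25 - D (Z(D, W) = 7 - (-18 + D) = 7 + (18 - D) = 25 - D)
c = 57849/5 (c = (25 - 1*16/5) + 11548 = (25 - 16/5) + 11548 = 109/5 + 11548 = 57849/5 ≈ 11570.)
(c - L(97, -142)) - 1530*(-8) = (57849/5 - 1*(-142)) - 1530*(-8) = (57849/5 + 142) - 1*(-12240) = 58559/5 + 12240 = 119759/5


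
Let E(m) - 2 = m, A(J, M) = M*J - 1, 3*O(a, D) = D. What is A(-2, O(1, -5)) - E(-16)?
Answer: 49/3 ≈ 16.333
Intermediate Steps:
O(a, D) = D/3
A(J, M) = -1 + J*M (A(J, M) = J*M - 1 = -1 + J*M)
E(m) = 2 + m
A(-2, O(1, -5)) - E(-16) = (-1 - 2*(-5)/3) - (2 - 16) = (-1 - 2*(-5/3)) - 1*(-14) = (-1 + 10/3) + 14 = 7/3 + 14 = 49/3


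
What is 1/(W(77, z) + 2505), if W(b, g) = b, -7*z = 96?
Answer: 1/2582 ≈ 0.00038730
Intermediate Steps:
z = -96/7 (z = -1/7*96 = -96/7 ≈ -13.714)
1/(W(77, z) + 2505) = 1/(77 + 2505) = 1/2582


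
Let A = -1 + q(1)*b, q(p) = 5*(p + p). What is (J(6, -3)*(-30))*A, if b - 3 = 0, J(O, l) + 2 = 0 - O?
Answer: 6960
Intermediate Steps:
q(p) = 10*p (q(p) = 5*(2*p) = 10*p)
J(O, l) = -2 - O (J(O, l) = -2 + (0 - O) = -2 - O)
b = 3 (b = 3 + 0 = 3)
A = 29 (A = -1 + (10*1)*3 = -1 + 10*3 = -1 + 30 = 29)
(J(6, -3)*(-30))*A = ((-2 - 1*6)*(-30))*29 = ((-2 - 6)*(-30))*29 = -8*(-30)*29 = 240*29 = 6960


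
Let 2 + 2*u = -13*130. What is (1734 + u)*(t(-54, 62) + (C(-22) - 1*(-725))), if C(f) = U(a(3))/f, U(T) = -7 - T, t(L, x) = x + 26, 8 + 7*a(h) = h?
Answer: 5055384/7 ≈ 7.2220e+5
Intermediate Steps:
a(h) = -8/7 + h/7
t(L, x) = 26 + x
C(f) = -44/(7*f) (C(f) = (-7 - (-8/7 + (⅐)*3))/f = (-7 - (-8/7 + 3/7))/f = (-7 - 1*(-5/7))/f = (-7 + 5/7)/f = -44/(7*f))
u = -846 (u = -1 + (-13*130)/2 = -1 + (½)*(-1690) = -1 - 845 = -846)
(1734 + u)*(t(-54, 62) + (C(-22) - 1*(-725))) = (1734 - 846)*((26 + 62) + (-44/7/(-22) - 1*(-725))) = 888*(88 + (-44/7*(-1/22) + 725)) = 888*(88 + (2/7 + 725)) = 888*(88 + 5077/7) = 888*(5693/7) = 5055384/7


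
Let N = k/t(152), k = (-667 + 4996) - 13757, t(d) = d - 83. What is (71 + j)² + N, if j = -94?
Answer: 27073/69 ≈ 392.36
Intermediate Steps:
t(d) = -83 + d
k = -9428 (k = 4329 - 13757 = -9428)
N = -9428/69 (N = -9428/(-83 + 152) = -9428/69 ≈ -136.64)
(71 + j)² + N = (71 - 94)² - 9428/69 = (-23)² - 9428/69 = 529 - 9428/69 = 27073/69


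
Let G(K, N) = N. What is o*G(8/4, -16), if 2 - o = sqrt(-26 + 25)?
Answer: -32 + 16*I ≈ -32.0 + 16.0*I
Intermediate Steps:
o = 2 - I (o = 2 - sqrt(-26 + 25) = 2 - sqrt(-1) = 2 - I ≈ 2.0 - 1.0*I)
o*G(8/4, -16) = (2 - I)*(-16) = -32 + 16*I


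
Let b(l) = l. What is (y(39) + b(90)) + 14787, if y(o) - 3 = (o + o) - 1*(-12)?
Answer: 14970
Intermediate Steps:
y(o) = 15 + 2*o (y(o) = 3 + ((o + o) - 1*(-12)) = 3 + (2*o + 12) = 3 + (12 + 2*o) = 15 + 2*o)
(y(39) + b(90)) + 14787 = ((15 + 2*39) + 90) + 14787 = ((15 + 78) + 90) + 14787 = (93 + 90) + 14787 = 183 + 14787 = 14970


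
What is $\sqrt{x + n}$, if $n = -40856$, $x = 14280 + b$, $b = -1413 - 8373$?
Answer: $i \sqrt{36362} \approx 190.69 i$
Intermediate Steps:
$b = -9786$
$x = 4494$ ($x = 14280 - 9786 = 4494$)
$\sqrt{x + n} = \sqrt{4494 - 40856} = \sqrt{-36362} = i \sqrt{36362}$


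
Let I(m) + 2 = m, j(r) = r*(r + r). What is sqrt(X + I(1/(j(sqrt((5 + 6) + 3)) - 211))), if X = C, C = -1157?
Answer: I*sqrt(38813934)/183 ≈ 34.044*I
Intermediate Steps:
j(r) = 2*r**2 (j(r) = r*(2*r) = 2*r**2)
X = -1157
I(m) = -2 + m
sqrt(X + I(1/(j(sqrt((5 + 6) + 3)) - 211))) = sqrt(-1157 + (-2 + 1/(2*(sqrt((5 + 6) + 3))**2 - 211))) = sqrt(-1157 + (-2 + 1/(2*(sqrt(11 + 3))**2 - 211))) = sqrt(-1157 + (-2 + 1/(2*(sqrt(14))**2 - 211))) = sqrt(-1157 + (-2 + 1/(2*14 - 211))) = sqrt(-1157 + (-2 + 1/(28 - 211))) = sqrt(-1157 + (-2 + 1/(-183))) = sqrt(-1157 + (-2 - 1/183)) = sqrt(-1157 - 367/183) = sqrt(-212098/183) = I*sqrt(38813934)/183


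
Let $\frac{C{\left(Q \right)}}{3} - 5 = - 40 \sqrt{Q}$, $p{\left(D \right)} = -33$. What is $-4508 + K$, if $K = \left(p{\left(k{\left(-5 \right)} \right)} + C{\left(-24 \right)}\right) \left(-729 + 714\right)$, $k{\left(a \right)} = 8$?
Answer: $-4238 + 3600 i \sqrt{6} \approx -4238.0 + 8818.2 i$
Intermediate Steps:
$C{\left(Q \right)} = 15 - 120 \sqrt{Q}$ ($C{\left(Q \right)} = 15 + 3 \left(- 40 \sqrt{Q}\right) = 15 - 120 \sqrt{Q}$)
$K = 270 + 3600 i \sqrt{6}$ ($K = \left(-33 + \left(15 - 120 \sqrt{-24}\right)\right) \left(-729 + 714\right) = \left(-33 + \left(15 - 120 \cdot 2 i \sqrt{6}\right)\right) \left(-15\right) = \left(-33 + \left(15 - 240 i \sqrt{6}\right)\right) \left(-15\right) = \left(-18 - 240 i \sqrt{6}\right) \left(-15\right) = 270 + 3600 i \sqrt{6} \approx 270.0 + 8818.2 i$)
$-4508 + K = -4508 + \left(270 + 3600 i \sqrt{6}\right) = -4238 + 3600 i \sqrt{6}$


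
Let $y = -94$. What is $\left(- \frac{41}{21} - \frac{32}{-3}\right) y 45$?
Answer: $- \frac{258030}{7} \approx -36861.0$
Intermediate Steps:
$\left(- \frac{41}{21} - \frac{32}{-3}\right) y 45 = \left(- \frac{41}{21} - \frac{32}{-3}\right) \left(-94\right) 45 = \left(\left(-41\right) \frac{1}{21} - - \frac{32}{3}\right) \left(-94\right) 45 = \left(- \frac{41}{21} + \frac{32}{3}\right) \left(-94\right) 45 = \frac{61}{7} \left(-94\right) 45 = \left(- \frac{5734}{7}\right) 45 = - \frac{258030}{7}$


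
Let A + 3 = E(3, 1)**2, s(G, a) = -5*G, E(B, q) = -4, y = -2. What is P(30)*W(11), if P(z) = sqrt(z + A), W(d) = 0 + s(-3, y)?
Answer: 15*sqrt(43) ≈ 98.362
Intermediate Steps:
A = 13 (A = -3 + (-4)**2 = -3 + 16 = 13)
W(d) = 15 (W(d) = 0 - 5*(-3) = 0 + 15 = 15)
P(z) = sqrt(13 + z) (P(z) = sqrt(z + 13) = sqrt(13 + z))
P(30)*W(11) = sqrt(13 + 30)*15 = sqrt(43)*15 = 15*sqrt(43)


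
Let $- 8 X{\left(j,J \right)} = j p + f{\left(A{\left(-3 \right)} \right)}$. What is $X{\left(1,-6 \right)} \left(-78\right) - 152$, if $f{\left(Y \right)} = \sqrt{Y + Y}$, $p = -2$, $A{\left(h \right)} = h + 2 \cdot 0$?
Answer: $- \frac{343}{2} + \frac{39 i \sqrt{6}}{4} \approx -171.5 + 23.883 i$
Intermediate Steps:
$A{\left(h \right)} = h$ ($A{\left(h \right)} = h + 0 = h$)
$f{\left(Y \right)} = \sqrt{2} \sqrt{Y}$ ($f{\left(Y \right)} = \sqrt{2 Y} = \sqrt{2} \sqrt{Y}$)
$X{\left(j,J \right)} = \frac{j}{4} - \frac{i \sqrt{6}}{8}$ ($X{\left(j,J \right)} = - \frac{j \left(-2\right) + \sqrt{2} \sqrt{-3}}{8} = - \frac{- 2 j + \sqrt{2} i \sqrt{3}}{8} = - \frac{- 2 j + i \sqrt{6}}{8} = \frac{j}{4} - \frac{i \sqrt{6}}{8}$)
$X{\left(1,-6 \right)} \left(-78\right) - 152 = \left(\frac{1}{4} \cdot 1 - \frac{i \sqrt{6}}{8}\right) \left(-78\right) - 152 = \left(\frac{1}{4} - \frac{i \sqrt{6}}{8}\right) \left(-78\right) - 152 = \left(- \frac{39}{2} + \frac{39 i \sqrt{6}}{4}\right) - 152 = - \frac{343}{2} + \frac{39 i \sqrt{6}}{4}$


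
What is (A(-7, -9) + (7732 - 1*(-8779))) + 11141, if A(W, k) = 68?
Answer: 27720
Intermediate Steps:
(A(-7, -9) + (7732 - 1*(-8779))) + 11141 = (68 + (7732 - 1*(-8779))) + 11141 = (68 + (7732 + 8779)) + 11141 = (68 + 16511) + 11141 = 16579 + 11141 = 27720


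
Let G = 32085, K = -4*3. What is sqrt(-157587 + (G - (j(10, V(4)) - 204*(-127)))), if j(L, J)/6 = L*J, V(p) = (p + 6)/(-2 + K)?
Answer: 3*I*sqrt(824110)/7 ≈ 389.06*I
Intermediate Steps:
K = -12
V(p) = -3/7 - p/14 (V(p) = (p + 6)/(-2 - 12) = (6 + p)/(-14) = (6 + p)*(-1/14) = -3/7 - p/14)
j(L, J) = 6*J*L (j(L, J) = 6*(L*J) = 6*(J*L) = 6*J*L)
sqrt(-157587 + (G - (j(10, V(4)) - 204*(-127)))) = sqrt(-157587 + (32085 - (6*(-3/7 - 1/14*4)*10 - 204*(-127)))) = sqrt(-157587 + (32085 - (6*(-3/7 - 2/7)*10 + 25908))) = sqrt(-157587 + (32085 - (6*(-5/7)*10 + 25908))) = sqrt(-157587 + (32085 - (-300/7 + 25908))) = sqrt(-157587 + (32085 - 1*181056/7)) = sqrt(-157587 + (32085 - 181056/7)) = sqrt(-157587 + 43539/7) = sqrt(-1059570/7) = 3*I*sqrt(824110)/7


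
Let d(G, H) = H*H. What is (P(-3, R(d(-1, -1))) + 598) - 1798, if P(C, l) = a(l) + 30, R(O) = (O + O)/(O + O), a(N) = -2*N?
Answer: -1172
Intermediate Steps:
d(G, H) = H²
R(O) = 1 (R(O) = (2*O)/((2*O)) = (2*O)*(1/(2*O)) = 1)
P(C, l) = 30 - 2*l (P(C, l) = -2*l + 30 = 30 - 2*l)
(P(-3, R(d(-1, -1))) + 598) - 1798 = ((30 - 2*1) + 598) - 1798 = ((30 - 2) + 598) - 1798 = (28 + 598) - 1798 = 626 - 1798 = -1172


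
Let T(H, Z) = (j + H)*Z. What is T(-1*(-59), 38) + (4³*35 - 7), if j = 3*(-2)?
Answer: 4247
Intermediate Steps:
j = -6
T(H, Z) = Z*(-6 + H) (T(H, Z) = (-6 + H)*Z = Z*(-6 + H))
T(-1*(-59), 38) + (4³*35 - 7) = 38*(-6 - 1*(-59)) + (4³*35 - 7) = 38*(-6 + 59) + (64*35 - 7) = 38*53 + (2240 - 7) = 2014 + 2233 = 4247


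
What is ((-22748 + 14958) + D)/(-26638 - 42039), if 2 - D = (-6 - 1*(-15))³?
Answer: 8517/68677 ≈ 0.12402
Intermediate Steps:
D = -727 (D = 2 - (-6 - 1*(-15))³ = 2 - (-6 + 15)³ = 2 - 1*9³ = 2 - 1*729 = 2 - 729 = -727)
((-22748 + 14958) + D)/(-26638 - 42039) = ((-22748 + 14958) - 727)/(-26638 - 42039) = (-7790 - 727)/(-68677) = -8517*(-1/68677) = 8517/68677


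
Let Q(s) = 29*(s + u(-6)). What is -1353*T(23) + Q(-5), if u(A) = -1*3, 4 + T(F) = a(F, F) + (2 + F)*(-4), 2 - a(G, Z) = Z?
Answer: 168893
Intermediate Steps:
a(G, Z) = 2 - Z
T(F) = -10 - 5*F (T(F) = -4 + ((2 - F) + (2 + F)*(-4)) = -4 + ((2 - F) + (-8 - 4*F)) = -4 + (-6 - 5*F) = -10 - 5*F)
u(A) = -3
Q(s) = -87 + 29*s (Q(s) = 29*(s - 3) = 29*(-3 + s) = -87 + 29*s)
-1353*T(23) + Q(-5) = -1353*(-10 - 5*23) + (-87 + 29*(-5)) = -1353*(-10 - 115) + (-87 - 145) = -1353*(-125) - 232 = 169125 - 232 = 168893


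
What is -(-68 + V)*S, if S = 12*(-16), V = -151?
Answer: -42048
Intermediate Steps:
S = -192
-(-68 + V)*S = -(-68 - 151)*(-192) = -(-219)*(-192) = -1*42048 = -42048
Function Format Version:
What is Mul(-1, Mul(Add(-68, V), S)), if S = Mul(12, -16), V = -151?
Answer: -42048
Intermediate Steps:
S = -192
Mul(-1, Mul(Add(-68, V), S)) = Mul(-1, Mul(Add(-68, -151), -192)) = Mul(-1, Mul(-219, -192)) = Mul(-1, 42048) = -42048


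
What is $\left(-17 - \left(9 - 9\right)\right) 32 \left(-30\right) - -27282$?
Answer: $43602$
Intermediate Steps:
$\left(-17 - \left(9 - 9\right)\right) 32 \left(-30\right) - -27282 = \left(-17 - \left(9 - 9\right)\right) 32 \left(-30\right) + 27282 = \left(-17 - 0\right) 32 \left(-30\right) + 27282 = \left(-17 + 0\right) 32 \left(-30\right) + 27282 = \left(-17\right) 32 \left(-30\right) + 27282 = \left(-544\right) \left(-30\right) + 27282 = 16320 + 27282 = 43602$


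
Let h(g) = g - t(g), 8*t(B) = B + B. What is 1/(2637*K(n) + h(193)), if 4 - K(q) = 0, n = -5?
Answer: 4/42771 ≈ 9.3521e-5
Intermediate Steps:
K(q) = 4 (K(q) = 4 - 1*0 = 4 + 0 = 4)
t(B) = B/4 (t(B) = (B + B)/8 = (2*B)/8 = B/4)
h(g) = 3*g/4 (h(g) = g - g/4 = 3*g/4)
1/(2637*K(n) + h(193)) = 1/(2637*4 + (¾)*193) = 1/(10548 + 579/4) = 1/(42771/4) = 4/42771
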